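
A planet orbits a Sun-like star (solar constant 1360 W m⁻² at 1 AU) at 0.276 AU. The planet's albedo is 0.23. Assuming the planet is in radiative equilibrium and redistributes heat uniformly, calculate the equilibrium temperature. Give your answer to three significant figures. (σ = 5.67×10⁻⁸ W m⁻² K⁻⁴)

T_eq ≈ 496 K

Flux at 0.276 AU: S = 1360/0.276² = 1.79×10⁴ W m⁻².
Energy balance: absorbed = emitted ⇒ πR²·S(1−A) = 4πR²·σT_eq⁴, so T_eq⁴ = S(1−A)/(4σ).
T_eq = [1.79×10⁴ × 0.77 / (4 × 5.67×10⁻⁸)]^(1/4) = (6.06×10¹⁰)^(1/4) = 496 K.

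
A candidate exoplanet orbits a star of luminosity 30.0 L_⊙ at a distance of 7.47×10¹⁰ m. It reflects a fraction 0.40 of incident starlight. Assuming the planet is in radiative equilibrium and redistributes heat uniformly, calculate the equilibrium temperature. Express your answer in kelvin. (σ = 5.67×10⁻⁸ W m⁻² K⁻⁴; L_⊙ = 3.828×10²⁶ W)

L = 30.0 × 3.828×10²⁶ = 1.15×10²⁸ W.
Flux: S = L/(4πd²) = 1.15×10²⁸/(4π×(7.47×10¹⁰)²) = 1.64×10⁵ W m⁻².
Energy balance: absorbed = emitted ⇒ πR²·S(1−A) = 4πR²·σT_eq⁴, so T_eq⁴ = S(1−A)/(4σ).
T_eq = [1.64×10⁵ × 0.60 / (4 × 5.67×10⁻⁸)]^(1/4) = (4.33×10¹¹)^(1/4) = 811 K.

T_eq ≈ 811 K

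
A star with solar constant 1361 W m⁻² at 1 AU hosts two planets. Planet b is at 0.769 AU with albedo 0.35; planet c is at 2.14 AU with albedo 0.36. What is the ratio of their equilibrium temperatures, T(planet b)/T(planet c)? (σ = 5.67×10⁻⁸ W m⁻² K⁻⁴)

T₁/T₂ ≈ 1.675

T_eq = [S₀(1−A)/(4σd²)]^(1/4), so T ∝ (1−A)^(1/4) / √d.
T₁ = [1361×0.65/(4×5.67×10⁻⁸×0.769²)]^(1/4) = 284.98 K.
T₂ = [1361×0.64/(4×5.67×10⁻⁸×2.14²)]^(1/4) = 170.17 K.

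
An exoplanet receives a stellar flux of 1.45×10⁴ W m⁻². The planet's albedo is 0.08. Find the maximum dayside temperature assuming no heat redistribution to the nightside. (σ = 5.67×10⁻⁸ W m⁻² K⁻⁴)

With no redistribution each surface element balances locally: S(1−A) = σT⁴.
T = [1.45×10⁴ × 0.92 / 5.67×10⁻⁸]^(1/4) = (2.35×10¹¹)^(1/4) = 696 K.

T_ss ≈ 696 K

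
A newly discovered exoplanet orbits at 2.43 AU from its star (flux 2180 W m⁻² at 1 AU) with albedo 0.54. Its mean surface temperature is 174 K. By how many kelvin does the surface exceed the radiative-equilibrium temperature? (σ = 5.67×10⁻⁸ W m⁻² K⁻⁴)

S = 2180/2.43² = 369.2 W m⁻².
T_eq = [S(1−A)/(4σ)]^(1/4) = [369.2×0.46/(4×5.67×10⁻⁸)]^(1/4) = 165.4 K.
ΔT = T_surf − T_eq = 174 − 165.4.

ΔT ≈ 8.6 K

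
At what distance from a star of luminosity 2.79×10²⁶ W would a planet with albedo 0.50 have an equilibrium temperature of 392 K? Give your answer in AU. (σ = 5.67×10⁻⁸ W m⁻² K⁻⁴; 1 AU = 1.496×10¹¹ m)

From T_eq⁴ = L(1−A)/(16πσd²): d = √[L(1−A)/(16πσT_eq⁴)].
d = √[2.79×10²⁶ × 0.50 / (16π × 5.67×10⁻⁸ × (392)⁴)] = 4.55×10¹⁰ m = 0.304 AU.

d ≈ 0.304 AU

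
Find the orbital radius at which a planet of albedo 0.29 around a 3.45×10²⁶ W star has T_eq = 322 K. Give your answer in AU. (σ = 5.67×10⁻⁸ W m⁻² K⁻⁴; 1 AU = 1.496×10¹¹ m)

From T_eq⁴ = L(1−A)/(16πσd²): d = √[L(1−A)/(16πσT_eq⁴)].
d = √[3.45×10²⁶ × 0.71 / (16π × 5.67×10⁻⁸ × (322)⁴)] = 8.94×10¹⁰ m = 0.598 AU.

d ≈ 0.598 AU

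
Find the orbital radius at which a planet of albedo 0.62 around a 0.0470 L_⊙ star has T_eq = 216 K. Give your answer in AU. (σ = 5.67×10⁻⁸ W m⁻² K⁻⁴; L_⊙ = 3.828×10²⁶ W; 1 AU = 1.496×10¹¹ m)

d ≈ 0.222 AU

L = 0.0470 × 3.828×10²⁶ = 1.80×10²⁵ W.
From T_eq⁴ = L(1−A)/(16πσd²): d = √[L(1−A)/(16πσT_eq⁴)].
d = √[1.80×10²⁵ × 0.38 / (16π × 5.67×10⁻⁸ × (216)⁴)] = 3.32×10¹⁰ m = 0.222 AU.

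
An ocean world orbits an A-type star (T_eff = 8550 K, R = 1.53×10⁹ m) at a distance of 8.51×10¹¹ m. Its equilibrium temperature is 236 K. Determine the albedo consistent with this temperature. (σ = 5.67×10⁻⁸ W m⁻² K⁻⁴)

A ≈ 0.28

L = 4πR_⋆²σT_⋆⁴ = 4π(1.53×10⁹)² × 5.67×10⁻⁸ × (8550)⁴ = 8.91×10²⁷ W.
S = L/(4πd²) = 979 W m⁻².
From T_eq⁴ = S(1−A)/(4σ): 1−A = 4σT_eq⁴/S.
1−A = 4 × 5.67×10⁻⁸ × (236)⁴ / 979 = 0.718.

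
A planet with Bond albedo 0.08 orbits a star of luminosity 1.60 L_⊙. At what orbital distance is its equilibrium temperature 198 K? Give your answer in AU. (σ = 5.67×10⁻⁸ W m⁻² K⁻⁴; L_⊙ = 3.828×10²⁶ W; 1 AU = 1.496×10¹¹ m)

L = 1.60 × 3.828×10²⁶ = 6.12×10²⁶ W.
From T_eq⁴ = L(1−A)/(16πσd²): d = √[L(1−A)/(16πσT_eq⁴)].
d = √[6.12×10²⁶ × 0.92 / (16π × 5.67×10⁻⁸ × (198)⁴)] = 3.59×10¹¹ m = 2.40 AU.

d ≈ 2.40 AU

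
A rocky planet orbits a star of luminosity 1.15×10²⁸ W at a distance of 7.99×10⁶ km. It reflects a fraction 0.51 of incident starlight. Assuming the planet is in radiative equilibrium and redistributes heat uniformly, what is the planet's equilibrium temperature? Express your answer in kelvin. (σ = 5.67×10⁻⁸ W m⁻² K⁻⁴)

d = 7.99×10⁶ km = 7.99×10⁹ m.
Flux: S = L/(4πd²) = 1.15×10²⁸/(4π×(7.99×10⁹)²) = 1.43×10⁷ W m⁻².
Energy balance: absorbed = emitted ⇒ πR²·S(1−A) = 4πR²·σT_eq⁴, so T_eq⁴ = S(1−A)/(4σ).
T_eq = [1.43×10⁷ × 0.49 / (4 × 5.67×10⁻⁸)]^(1/4) = (3.10×10¹³)^(1/4) = 2360 K.

T_eq ≈ 2360 K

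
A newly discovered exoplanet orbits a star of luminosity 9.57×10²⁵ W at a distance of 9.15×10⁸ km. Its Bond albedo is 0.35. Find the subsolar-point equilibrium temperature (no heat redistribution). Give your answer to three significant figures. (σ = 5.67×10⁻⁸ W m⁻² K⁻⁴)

T_ss ≈ 101 K

d = 9.15×10⁸ km = 9.15×10¹¹ m.
Flux: S = L/(4πd²) = 9.57×10²⁵/(4π×(9.15×10¹¹)²) = 9.10 W m⁻².
At the subsolar point the surface absorbs S(1−A) and emits σT⁴ per unit area — no factor of 4, since only the local patch is in balance.
T = [9.10 × 0.65 / 5.67×10⁻⁸]^(1/4) = (1.04×10⁸)^(1/4) = 101 K.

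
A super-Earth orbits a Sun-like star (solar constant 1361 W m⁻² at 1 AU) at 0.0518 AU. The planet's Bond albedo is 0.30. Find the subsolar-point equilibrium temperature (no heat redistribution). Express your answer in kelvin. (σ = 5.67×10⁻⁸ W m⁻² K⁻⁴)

Flux at 0.0518 AU: S = 1361/0.0518² = 5.07×10⁵ W m⁻².
At the subsolar point the surface absorbs S(1−A) and emits σT⁴ per unit area — no factor of 4, since only the local patch is in balance.
T = [5.07×10⁵ × 0.70 / 5.67×10⁻⁸]^(1/4) = (6.26×10¹²)^(1/4) = 1580 K.

T_ss ≈ 1580 K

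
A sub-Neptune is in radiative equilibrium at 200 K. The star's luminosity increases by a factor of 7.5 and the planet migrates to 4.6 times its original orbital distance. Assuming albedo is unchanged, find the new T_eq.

T_eq ≈ 154 K

T_eq ∝ L^(1/4) · d^(−1/2).
T′ = 200 × 7.5^(1/4) / 4.6^(1/2) = 154 K.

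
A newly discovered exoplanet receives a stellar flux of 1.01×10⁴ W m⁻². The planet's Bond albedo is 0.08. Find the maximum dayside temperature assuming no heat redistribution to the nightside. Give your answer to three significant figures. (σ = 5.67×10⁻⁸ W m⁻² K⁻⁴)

With no redistribution each surface element balances locally: S(1−A) = σT⁴.
T = [1.01×10⁴ × 0.92 / 5.67×10⁻⁸]^(1/4) = (1.64×10¹¹)^(1/4) = 636 K.

T_ss ≈ 636 K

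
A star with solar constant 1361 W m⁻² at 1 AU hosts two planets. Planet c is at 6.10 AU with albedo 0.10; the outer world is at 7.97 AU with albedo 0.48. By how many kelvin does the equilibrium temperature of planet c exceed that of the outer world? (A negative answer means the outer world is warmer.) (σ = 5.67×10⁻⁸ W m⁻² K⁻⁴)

T_eq = [S₀(1−A)/(4σd²)]^(1/4), so T ∝ (1−A)^(1/4) / √d.
T₁ = [1361×0.90/(4×5.67×10⁻⁸×6.10²)]^(1/4) = 109.76 K.
T₂ = [1361×0.52/(4×5.67×10⁻⁸×7.97²)]^(1/4) = 83.72 K.

ΔT ≈ 26.0 K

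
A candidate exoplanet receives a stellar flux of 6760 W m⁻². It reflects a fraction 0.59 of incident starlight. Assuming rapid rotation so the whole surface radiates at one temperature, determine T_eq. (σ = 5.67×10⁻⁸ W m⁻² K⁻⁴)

T_eq ≈ 332 K

Energy balance: absorbed = emitted ⇒ πR²·S(1−A) = 4πR²·σT_eq⁴, so T_eq⁴ = S(1−A)/(4σ).
T_eq = [6760 × 0.41 / (4 × 5.67×10⁻⁸)]^(1/4) = (1.22×10¹⁰)^(1/4) = 332 K.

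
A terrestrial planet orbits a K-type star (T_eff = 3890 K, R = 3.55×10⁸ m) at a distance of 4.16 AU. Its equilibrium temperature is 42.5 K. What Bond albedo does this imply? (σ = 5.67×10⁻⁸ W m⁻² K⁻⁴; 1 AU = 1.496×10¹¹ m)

A ≈ 0.82

d = 4.16 AU = 6.22×10¹¹ m.
L = 4πR_⋆²σT_⋆⁴ = 4π(3.55×10⁸)² × 5.67×10⁻⁸ × (3890)⁴ = 2.06×10²⁵ W.
S = L/(4πd²) = 4.22 W m⁻².
From T_eq⁴ = S(1−A)/(4σ): 1−A = 4σT_eq⁴/S.
1−A = 4 × 5.67×10⁻⁸ × (42.5)⁴ / 4.22 = 0.175.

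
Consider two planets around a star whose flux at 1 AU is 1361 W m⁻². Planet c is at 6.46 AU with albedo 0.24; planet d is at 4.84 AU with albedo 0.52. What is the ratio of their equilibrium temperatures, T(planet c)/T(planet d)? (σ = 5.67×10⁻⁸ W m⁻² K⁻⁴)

T_eq = [S₀(1−A)/(4σd²)]^(1/4), so T ∝ (1−A)^(1/4) / √d.
T₁ = [1361×0.76/(4×5.67×10⁻⁸×6.46²)]^(1/4) = 102.24 K.
T₂ = [1361×0.48/(4×5.67×10⁻⁸×4.84²)]^(1/4) = 105.30 K.

T₁/T₂ ≈ 0.971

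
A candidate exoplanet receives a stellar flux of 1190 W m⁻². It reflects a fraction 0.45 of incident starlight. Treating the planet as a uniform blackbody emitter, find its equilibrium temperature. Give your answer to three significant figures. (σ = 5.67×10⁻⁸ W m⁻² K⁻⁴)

T_eq ≈ 232 K

Energy balance: absorbed = emitted ⇒ πR²·S(1−A) = 4πR²·σT_eq⁴, so T_eq⁴ = S(1−A)/(4σ).
T_eq = [1190 × 0.55 / (4 × 5.67×10⁻⁸)]^(1/4) = (2.89×10⁹)^(1/4) = 232 K.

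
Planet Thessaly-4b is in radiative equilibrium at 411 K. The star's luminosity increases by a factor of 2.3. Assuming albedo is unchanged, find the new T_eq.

T_eq ≈ 506 K

T_eq ∝ L^(1/4) · d^(−1/2).
T′ = 411 × 2.3^(1/4) = 506 K.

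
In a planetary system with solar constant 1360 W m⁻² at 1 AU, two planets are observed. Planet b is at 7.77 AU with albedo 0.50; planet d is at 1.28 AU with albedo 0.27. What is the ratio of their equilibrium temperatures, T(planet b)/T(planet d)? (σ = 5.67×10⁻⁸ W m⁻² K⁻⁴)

T_eq = [S₀(1−A)/(4σd²)]^(1/4), so T ∝ (1−A)^(1/4) / √d.
T₁ = [1360×0.50/(4×5.67×10⁻⁸×7.77²)]^(1/4) = 83.95 K.
T₂ = [1360×0.73/(4×5.67×10⁻⁸×1.28²)]^(1/4) = 227.35 K.

T₁/T₂ ≈ 0.369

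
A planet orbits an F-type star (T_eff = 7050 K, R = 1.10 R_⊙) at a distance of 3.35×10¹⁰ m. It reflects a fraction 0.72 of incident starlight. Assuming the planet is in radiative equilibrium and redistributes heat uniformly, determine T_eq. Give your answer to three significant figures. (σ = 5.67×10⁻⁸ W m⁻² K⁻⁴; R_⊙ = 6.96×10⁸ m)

R_⋆ = 1.10 × 6.96×10⁸ = 7.66×10⁸ m.
L = 4πR_⋆²σT_⋆⁴ = 4π(7.66×10⁸)² × 5.67×10⁻⁸ × (7050)⁴ = 1.03×10²⁷ W.
S = L/(4πd²) = 7.32×10⁴ W m⁻².
Energy balance: absorbed = emitted ⇒ πR²·S(1−A) = 4πR²·σT_eq⁴, so T_eq⁴ = S(1−A)/(4σ).
T_eq = [7.32×10⁴ × 0.28 / (4 × 5.67×10⁻⁸)]^(1/4) = (9.03×10¹⁰)^(1/4) = 548 K.

T_eq ≈ 548 K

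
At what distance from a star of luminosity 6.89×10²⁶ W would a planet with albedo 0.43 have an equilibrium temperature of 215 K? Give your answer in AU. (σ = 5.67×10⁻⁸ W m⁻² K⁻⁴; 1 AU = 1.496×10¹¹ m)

From T_eq⁴ = L(1−A)/(16πσd²): d = √[L(1−A)/(16πσT_eq⁴)].
d = √[6.89×10²⁶ × 0.57 / (16π × 5.67×10⁻⁸ × (215)⁴)] = 2.54×10¹¹ m = 1.70 AU.

d ≈ 1.70 AU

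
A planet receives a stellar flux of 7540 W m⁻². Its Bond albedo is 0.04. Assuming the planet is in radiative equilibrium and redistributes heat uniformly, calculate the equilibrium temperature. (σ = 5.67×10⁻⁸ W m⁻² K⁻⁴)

T_eq ≈ 423 K

Energy balance: absorbed = emitted ⇒ πR²·S(1−A) = 4πR²·σT_eq⁴, so T_eq⁴ = S(1−A)/(4σ).
T_eq = [7540 × 0.96 / (4 × 5.67×10⁻⁸)]^(1/4) = (3.19×10¹⁰)^(1/4) = 423 K.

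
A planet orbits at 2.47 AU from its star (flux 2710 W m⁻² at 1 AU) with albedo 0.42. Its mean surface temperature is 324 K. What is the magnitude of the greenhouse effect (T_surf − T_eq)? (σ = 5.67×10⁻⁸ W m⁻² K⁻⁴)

ΔT ≈ 140.4 K

S = 2710/2.47² = 444.2 W m⁻².
T_eq = [S(1−A)/(4σ)]^(1/4) = [444.2×0.58/(4×5.67×10⁻⁸)]^(1/4) = 183.6 K.
ΔT = T_surf − T_eq = 324 − 183.6.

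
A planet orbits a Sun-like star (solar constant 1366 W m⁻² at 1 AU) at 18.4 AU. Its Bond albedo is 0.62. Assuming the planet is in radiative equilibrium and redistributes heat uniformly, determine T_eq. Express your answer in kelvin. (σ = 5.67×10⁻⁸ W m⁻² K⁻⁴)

T_eq ≈ 51.0 K

Flux at 18.4 AU: S = 1366/18.4² = 4.03 W m⁻².
Energy balance: absorbed = emitted ⇒ πR²·S(1−A) = 4πR²·σT_eq⁴, so T_eq⁴ = S(1−A)/(4σ).
T_eq = [4.03 × 0.38 / (4 × 5.67×10⁻⁸)]^(1/4) = (6.76×10⁶)^(1/4) = 51.0 K.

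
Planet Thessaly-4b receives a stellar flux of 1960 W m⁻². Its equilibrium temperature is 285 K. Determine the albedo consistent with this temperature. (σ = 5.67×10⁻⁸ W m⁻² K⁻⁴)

A ≈ 0.24

From T_eq⁴ = S(1−A)/(4σ): 1−A = 4σT_eq⁴/S.
1−A = 4 × 5.67×10⁻⁸ × (285)⁴ / 1960 = 0.763.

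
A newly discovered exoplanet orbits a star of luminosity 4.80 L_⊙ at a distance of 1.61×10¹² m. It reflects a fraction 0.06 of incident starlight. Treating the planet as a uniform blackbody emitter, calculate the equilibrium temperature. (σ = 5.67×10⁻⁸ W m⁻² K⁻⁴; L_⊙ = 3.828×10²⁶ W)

T_eq ≈ 124 K

L = 4.80 × 3.828×10²⁶ = 1.84×10²⁷ W.
Flux: S = L/(4πd²) = 1.84×10²⁷/(4π×(1.61×10¹²)²) = 56.4 W m⁻².
Energy balance: absorbed = emitted ⇒ πR²·S(1−A) = 4πR²·σT_eq⁴, so T_eq⁴ = S(1−A)/(4σ).
T_eq = [56.4 × 0.94 / (4 × 5.67×10⁻⁸)]^(1/4) = (2.34×10⁸)^(1/4) = 124 K.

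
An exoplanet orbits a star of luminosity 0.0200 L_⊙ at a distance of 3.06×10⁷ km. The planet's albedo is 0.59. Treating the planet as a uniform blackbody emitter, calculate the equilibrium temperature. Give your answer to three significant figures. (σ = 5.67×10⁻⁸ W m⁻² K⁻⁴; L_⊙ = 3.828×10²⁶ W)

d = 3.06×10⁷ km = 3.06×10¹⁰ m.
L = 0.0200 × 3.828×10²⁶ = 7.66×10²⁴ W.
Flux: S = L/(4πd²) = 7.66×10²⁴/(4π×(3.06×10¹⁰)²) = 651 W m⁻².
Energy balance: absorbed = emitted ⇒ πR²·S(1−A) = 4πR²·σT_eq⁴, so T_eq⁴ = S(1−A)/(4σ).
T_eq = [651 × 0.41 / (4 × 5.67×10⁻⁸)]^(1/4) = (1.18×10⁹)^(1/4) = 185 K.

T_eq ≈ 185 K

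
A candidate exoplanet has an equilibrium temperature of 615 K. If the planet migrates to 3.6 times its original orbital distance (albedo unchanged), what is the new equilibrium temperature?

T_eq ≈ 324 K

T_eq ∝ L^(1/4) · d^(−1/2).
T′ = 615 / 3.6^(1/2) = 324 K.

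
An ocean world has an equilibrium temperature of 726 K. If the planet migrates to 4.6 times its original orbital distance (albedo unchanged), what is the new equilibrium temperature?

T_eq ≈ 338 K

T_eq ∝ L^(1/4) · d^(−1/2).
T′ = 726 / 4.6^(1/2) = 338 K.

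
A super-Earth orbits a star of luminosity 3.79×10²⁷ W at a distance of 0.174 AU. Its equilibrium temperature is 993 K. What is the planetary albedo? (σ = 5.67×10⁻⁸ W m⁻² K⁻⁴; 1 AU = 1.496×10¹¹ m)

d = 0.174 AU = 2.60×10¹⁰ m.
Flux: S = L/(4πd²) = 3.79×10²⁷/(4π×(2.60×10¹⁰)²) = 4.45×10⁵ W m⁻².
From T_eq⁴ = S(1−A)/(4σ): 1−A = 4σT_eq⁴/S.
1−A = 4 × 5.67×10⁻⁸ × (993)⁴ / 4.45×10⁵ = 0.495.

A ≈ 0.50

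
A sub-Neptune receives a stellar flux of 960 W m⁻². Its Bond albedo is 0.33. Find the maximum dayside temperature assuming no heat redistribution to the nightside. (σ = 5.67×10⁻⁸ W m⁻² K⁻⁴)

T_ss ≈ 326 K

With no redistribution each surface element balances locally: S(1−A) = σT⁴.
T = [960 × 0.67 / 5.67×10⁻⁸]^(1/4) = (1.13×10¹⁰)^(1/4) = 326 K.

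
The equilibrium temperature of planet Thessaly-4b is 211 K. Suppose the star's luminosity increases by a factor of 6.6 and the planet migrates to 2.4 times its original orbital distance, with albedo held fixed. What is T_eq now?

T_eq ≈ 218 K

T_eq ∝ L^(1/4) · d^(−1/2).
T′ = 211 × 6.6^(1/4) / 2.4^(1/2) = 218 K.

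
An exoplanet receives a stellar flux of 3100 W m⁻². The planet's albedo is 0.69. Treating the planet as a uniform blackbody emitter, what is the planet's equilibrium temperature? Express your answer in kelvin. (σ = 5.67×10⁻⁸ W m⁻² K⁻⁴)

T_eq ≈ 255 K

Energy balance: absorbed = emitted ⇒ πR²·S(1−A) = 4πR²·σT_eq⁴, so T_eq⁴ = S(1−A)/(4σ).
T_eq = [3100 × 0.31 / (4 × 5.67×10⁻⁸)]^(1/4) = (4.24×10⁹)^(1/4) = 255 K.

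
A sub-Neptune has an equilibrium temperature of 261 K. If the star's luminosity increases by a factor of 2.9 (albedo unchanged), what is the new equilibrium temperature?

T_eq ≈ 341 K

T_eq ∝ L^(1/4) · d^(−1/2).
T′ = 261 × 2.9^(1/4) = 341 K.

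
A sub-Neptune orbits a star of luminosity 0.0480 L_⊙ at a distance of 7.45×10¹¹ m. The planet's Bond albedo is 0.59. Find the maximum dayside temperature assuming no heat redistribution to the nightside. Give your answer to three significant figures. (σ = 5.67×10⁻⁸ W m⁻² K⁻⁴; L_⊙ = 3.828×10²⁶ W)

T_ss ≈ 66.1 K

L = 0.0480 × 3.828×10²⁶ = 1.84×10²⁵ W.
Flux: S = L/(4πd²) = 1.84×10²⁵/(4π×(7.45×10¹¹)²) = 2.63 W m⁻².
With no redistribution each surface element balances locally: S(1−A) = σT⁴.
T = [2.63 × 0.41 / 5.67×10⁻⁸]^(1/4) = (1.90×10⁷)^(1/4) = 66.1 K.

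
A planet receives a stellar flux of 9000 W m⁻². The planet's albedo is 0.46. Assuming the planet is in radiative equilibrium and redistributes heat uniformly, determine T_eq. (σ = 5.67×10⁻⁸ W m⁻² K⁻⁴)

Energy balance: absorbed = emitted ⇒ πR²·S(1−A) = 4πR²·σT_eq⁴, so T_eq⁴ = S(1−A)/(4σ).
T_eq = [9000 × 0.54 / (4 × 5.67×10⁻⁸)]^(1/4) = (2.14×10¹⁰)^(1/4) = 383 K.

T_eq ≈ 383 K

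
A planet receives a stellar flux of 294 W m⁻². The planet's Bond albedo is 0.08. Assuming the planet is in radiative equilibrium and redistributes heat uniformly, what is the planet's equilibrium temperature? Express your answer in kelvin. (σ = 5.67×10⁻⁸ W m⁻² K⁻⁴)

Energy balance: absorbed = emitted ⇒ πR²·S(1−A) = 4πR²·σT_eq⁴, so T_eq⁴ = S(1−A)/(4σ).
T_eq = [294 × 0.92 / (4 × 5.67×10⁻⁸)]^(1/4) = (1.19×10⁹)^(1/4) = 186 K.

T_eq ≈ 186 K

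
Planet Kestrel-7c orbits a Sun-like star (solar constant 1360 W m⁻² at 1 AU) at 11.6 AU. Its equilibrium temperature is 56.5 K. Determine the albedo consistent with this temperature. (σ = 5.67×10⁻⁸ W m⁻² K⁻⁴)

Flux at 11.6 AU: S = 1360/11.6² = 10.1 W m⁻².
From T_eq⁴ = S(1−A)/(4σ): 1−A = 4σT_eq⁴/S.
1−A = 4 × 5.67×10⁻⁸ × (56.5)⁴ / 10.1 = 0.229.

A ≈ 0.77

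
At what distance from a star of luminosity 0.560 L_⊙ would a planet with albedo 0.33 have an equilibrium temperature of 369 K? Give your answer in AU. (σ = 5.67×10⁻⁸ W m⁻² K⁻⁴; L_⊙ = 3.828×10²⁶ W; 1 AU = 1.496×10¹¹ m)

L = 0.560 × 3.828×10²⁶ = 2.14×10²⁶ W.
From T_eq⁴ = L(1−A)/(16πσd²): d = √[L(1−A)/(16πσT_eq⁴)].
d = √[2.14×10²⁶ × 0.67 / (16π × 5.67×10⁻⁸ × (369)⁴)] = 5.21×10¹⁰ m = 0.349 AU.

d ≈ 0.349 AU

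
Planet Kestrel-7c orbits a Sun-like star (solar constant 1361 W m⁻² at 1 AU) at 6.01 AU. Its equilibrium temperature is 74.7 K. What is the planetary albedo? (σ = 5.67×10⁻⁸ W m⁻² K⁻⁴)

Flux at 6.01 AU: S = 1361/6.01² = 37.7 W m⁻².
From T_eq⁴ = S(1−A)/(4σ): 1−A = 4σT_eq⁴/S.
1−A = 4 × 5.67×10⁻⁸ × (74.7)⁴ / 37.7 = 0.187.

A ≈ 0.81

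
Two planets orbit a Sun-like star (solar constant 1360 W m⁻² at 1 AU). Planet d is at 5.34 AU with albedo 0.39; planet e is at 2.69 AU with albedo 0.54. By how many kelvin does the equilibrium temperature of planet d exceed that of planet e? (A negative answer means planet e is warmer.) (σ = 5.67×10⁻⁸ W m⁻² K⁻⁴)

ΔT ≈ -33.3 K

T_eq = [S₀(1−A)/(4σd²)]^(1/4), so T ∝ (1−A)^(1/4) / √d.
T₁ = [1360×0.61/(4×5.67×10⁻⁸×5.34²)]^(1/4) = 106.42 K.
T₂ = [1360×0.46/(4×5.67×10⁻⁸×2.69²)]^(1/4) = 139.73 K.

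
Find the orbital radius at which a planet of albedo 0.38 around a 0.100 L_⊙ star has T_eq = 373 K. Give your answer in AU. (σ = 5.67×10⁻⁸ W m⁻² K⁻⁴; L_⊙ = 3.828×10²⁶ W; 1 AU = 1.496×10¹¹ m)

d ≈ 0.139 AU

L = 0.100 × 3.828×10²⁶ = 3.83×10²⁵ W.
From T_eq⁴ = L(1−A)/(16πσd²): d = √[L(1−A)/(16πσT_eq⁴)].
d = √[3.83×10²⁵ × 0.62 / (16π × 5.67×10⁻⁸ × (373)⁴)] = 2.07×10¹⁰ m = 0.139 AU.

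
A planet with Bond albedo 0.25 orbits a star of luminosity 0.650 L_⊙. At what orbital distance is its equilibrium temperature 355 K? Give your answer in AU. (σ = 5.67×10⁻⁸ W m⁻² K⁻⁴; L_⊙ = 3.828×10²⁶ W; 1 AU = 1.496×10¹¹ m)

L = 0.650 × 3.828×10²⁶ = 2.49×10²⁶ W.
From T_eq⁴ = L(1−A)/(16πσd²): d = √[L(1−A)/(16πσT_eq⁴)].
d = √[2.49×10²⁶ × 0.75 / (16π × 5.67×10⁻⁸ × (355)⁴)] = 6.42×10¹⁰ m = 0.429 AU.

d ≈ 0.429 AU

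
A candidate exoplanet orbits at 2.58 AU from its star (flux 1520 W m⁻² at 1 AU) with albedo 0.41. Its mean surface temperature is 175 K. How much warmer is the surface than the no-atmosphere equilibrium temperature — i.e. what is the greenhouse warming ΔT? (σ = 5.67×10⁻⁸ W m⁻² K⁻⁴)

ΔT ≈ 18.9 K

S = 1520/2.58² = 228.4 W m⁻².
T_eq = [S(1−A)/(4σ)]^(1/4) = [228.4×0.59/(4×5.67×10⁻⁸)]^(1/4) = 156.1 K.
ΔT = T_surf − T_eq = 175 − 156.1.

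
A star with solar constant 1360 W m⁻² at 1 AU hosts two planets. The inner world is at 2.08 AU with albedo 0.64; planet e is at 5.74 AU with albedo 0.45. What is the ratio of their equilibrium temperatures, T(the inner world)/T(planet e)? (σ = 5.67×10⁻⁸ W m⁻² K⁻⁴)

T_eq = [S₀(1−A)/(4σd²)]^(1/4), so T ∝ (1−A)^(1/4) / √d.
T₁ = [1360×0.36/(4×5.67×10⁻⁸×2.08²)]^(1/4) = 149.46 K.
T₂ = [1360×0.55/(4×5.67×10⁻⁸×5.74²)]^(1/4) = 100.03 K.

T₁/T₂ ≈ 1.494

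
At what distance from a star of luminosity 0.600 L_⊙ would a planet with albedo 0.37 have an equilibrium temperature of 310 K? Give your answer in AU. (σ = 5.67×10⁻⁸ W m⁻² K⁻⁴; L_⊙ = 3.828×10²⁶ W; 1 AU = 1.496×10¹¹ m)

d ≈ 0.496 AU

L = 0.600 × 3.828×10²⁶ = 2.30×10²⁶ W.
From T_eq⁴ = L(1−A)/(16πσd²): d = √[L(1−A)/(16πσT_eq⁴)].
d = √[2.30×10²⁶ × 0.63 / (16π × 5.67×10⁻⁸ × (310)⁴)] = 7.41×10¹⁰ m = 0.496 AU.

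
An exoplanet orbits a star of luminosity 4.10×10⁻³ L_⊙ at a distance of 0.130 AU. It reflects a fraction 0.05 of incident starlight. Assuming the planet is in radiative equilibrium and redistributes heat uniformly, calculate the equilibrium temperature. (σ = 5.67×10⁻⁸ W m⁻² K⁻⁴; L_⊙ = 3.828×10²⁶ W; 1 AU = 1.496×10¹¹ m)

T_eq ≈ 193 K

d = 0.130 AU = 1.94×10¹⁰ m.
L = 4.10×10⁻³ × 3.828×10²⁶ = 1.57×10²⁴ W.
Flux: S = L/(4πd²) = 1.57×10²⁴/(4π×(1.94×10¹⁰)²) = 330 W m⁻².
Energy balance: absorbed = emitted ⇒ πR²·S(1−A) = 4πR²·σT_eq⁴, so T_eq⁴ = S(1−A)/(4σ).
T_eq = [330 × 0.95 / (4 × 5.67×10⁻⁸)]^(1/4) = (1.38×10⁹)^(1/4) = 193 K.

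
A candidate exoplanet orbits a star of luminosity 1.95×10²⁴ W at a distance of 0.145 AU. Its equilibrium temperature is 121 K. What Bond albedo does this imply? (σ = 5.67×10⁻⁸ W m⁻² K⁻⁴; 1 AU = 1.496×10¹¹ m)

d = 0.145 AU = 2.17×10¹⁰ m.
Flux: S = L/(4πd²) = 1.95×10²⁴/(4π×(2.17×10¹⁰)²) = 330 W m⁻².
From T_eq⁴ = S(1−A)/(4σ): 1−A = 4σT_eq⁴/S.
1−A = 4 × 5.67×10⁻⁸ × (121)⁴ / 330 = 0.147.

A ≈ 0.85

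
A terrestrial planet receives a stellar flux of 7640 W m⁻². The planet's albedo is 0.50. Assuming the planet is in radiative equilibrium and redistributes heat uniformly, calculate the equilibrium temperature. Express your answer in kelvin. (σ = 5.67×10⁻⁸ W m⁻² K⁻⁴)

T_eq ≈ 360 K

Energy balance: absorbed = emitted ⇒ πR²·S(1−A) = 4πR²·σT_eq⁴, so T_eq⁴ = S(1−A)/(4σ).
T_eq = [7640 × 0.50 / (4 × 5.67×10⁻⁸)]^(1/4) = (1.68×10¹⁰)^(1/4) = 360 K.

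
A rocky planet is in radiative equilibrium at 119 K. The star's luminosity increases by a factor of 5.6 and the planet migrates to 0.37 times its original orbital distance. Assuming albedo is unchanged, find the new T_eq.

T_eq ∝ L^(1/4) · d^(−1/2).
T′ = 119 × 5.6^(1/4) / 0.37^(1/2) = 301 K.

T_eq ≈ 301 K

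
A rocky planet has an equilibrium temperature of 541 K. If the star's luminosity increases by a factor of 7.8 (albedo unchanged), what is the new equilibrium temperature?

T_eq ≈ 904 K

T_eq ∝ L^(1/4) · d^(−1/2).
T′ = 541 × 7.8^(1/4) = 904 K.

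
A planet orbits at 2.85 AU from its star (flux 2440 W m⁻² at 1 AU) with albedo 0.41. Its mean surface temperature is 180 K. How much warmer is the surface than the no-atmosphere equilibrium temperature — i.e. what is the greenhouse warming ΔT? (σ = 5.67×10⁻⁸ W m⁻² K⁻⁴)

S = 2440/2.85² = 300.4 W m⁻².
T_eq = [S(1−A)/(4σ)]^(1/4) = [300.4×0.59/(4×5.67×10⁻⁸)]^(1/4) = 167.2 K.
ΔT = T_surf − T_eq = 180 − 167.2.

ΔT ≈ 12.8 K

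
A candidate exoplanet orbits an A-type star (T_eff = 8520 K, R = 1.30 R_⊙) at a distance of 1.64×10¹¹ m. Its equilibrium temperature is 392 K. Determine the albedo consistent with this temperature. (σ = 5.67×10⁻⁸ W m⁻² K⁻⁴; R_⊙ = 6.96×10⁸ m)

R_⋆ = 1.30 × 6.96×10⁸ = 9.05×10⁸ m.
L = 4πR_⋆²σT_⋆⁴ = 4π(9.05×10⁸)² × 5.67×10⁻⁸ × (8520)⁴ = 3.07×10²⁷ W.
S = L/(4πd²) = 9090 W m⁻².
From T_eq⁴ = S(1−A)/(4σ): 1−A = 4σT_eq⁴/S.
1−A = 4 × 5.67×10⁻⁸ × (392)⁴ / 9090 = 0.589.

A ≈ 0.41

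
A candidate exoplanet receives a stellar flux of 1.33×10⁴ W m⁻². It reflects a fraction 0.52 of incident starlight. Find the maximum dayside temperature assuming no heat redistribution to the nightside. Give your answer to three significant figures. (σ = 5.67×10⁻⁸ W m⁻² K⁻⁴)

T_ss ≈ 579 K

With no redistribution each surface element balances locally: S(1−A) = σT⁴.
T = [1.33×10⁴ × 0.48 / 5.67×10⁻⁸]^(1/4) = (1.13×10¹¹)^(1/4) = 579 K.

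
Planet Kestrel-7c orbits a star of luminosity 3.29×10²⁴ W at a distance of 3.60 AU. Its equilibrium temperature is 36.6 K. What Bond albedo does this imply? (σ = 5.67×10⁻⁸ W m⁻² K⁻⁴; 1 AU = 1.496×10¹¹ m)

A ≈ 0.55

d = 3.60 AU = 5.39×10¹¹ m.
Flux: S = L/(4πd²) = 3.29×10²⁴/(4π×(5.39×10¹¹)²) = 0.903 W m⁻².
From T_eq⁴ = S(1−A)/(4σ): 1−A = 4σT_eq⁴/S.
1−A = 4 × 5.67×10⁻⁸ × (36.6)⁴ / 0.903 = 0.451.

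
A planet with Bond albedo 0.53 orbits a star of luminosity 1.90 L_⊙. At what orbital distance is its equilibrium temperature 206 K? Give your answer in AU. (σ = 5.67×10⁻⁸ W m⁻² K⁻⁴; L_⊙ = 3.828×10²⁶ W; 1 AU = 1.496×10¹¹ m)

L = 1.90 × 3.828×10²⁶ = 7.27×10²⁶ W.
From T_eq⁴ = L(1−A)/(16πσd²): d = √[L(1−A)/(16πσT_eq⁴)].
d = √[7.27×10²⁶ × 0.47 / (16π × 5.67×10⁻⁸ × (206)⁴)] = 2.58×10¹¹ m = 1.73 AU.

d ≈ 1.73 AU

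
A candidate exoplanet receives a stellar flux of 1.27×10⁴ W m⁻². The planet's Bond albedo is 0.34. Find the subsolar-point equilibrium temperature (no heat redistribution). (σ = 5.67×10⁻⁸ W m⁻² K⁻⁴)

At the subsolar point the surface absorbs S(1−A) and emits σT⁴ per unit area — no factor of 4, since only the local patch is in balance.
T = [1.27×10⁴ × 0.66 / 5.67×10⁻⁸]^(1/4) = (1.48×10¹¹)^(1/4) = 620 K.

T_ss ≈ 620 K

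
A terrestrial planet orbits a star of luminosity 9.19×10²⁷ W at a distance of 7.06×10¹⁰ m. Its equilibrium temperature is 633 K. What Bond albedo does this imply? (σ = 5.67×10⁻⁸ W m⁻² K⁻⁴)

A ≈ 0.75

Flux: S = L/(4πd²) = 9.19×10²⁷/(4π×(7.06×10¹⁰)²) = 1.47×10⁵ W m⁻².
From T_eq⁴ = S(1−A)/(4σ): 1−A = 4σT_eq⁴/S.
1−A = 4 × 5.67×10⁻⁸ × (633)⁴ / 1.47×10⁵ = 0.248.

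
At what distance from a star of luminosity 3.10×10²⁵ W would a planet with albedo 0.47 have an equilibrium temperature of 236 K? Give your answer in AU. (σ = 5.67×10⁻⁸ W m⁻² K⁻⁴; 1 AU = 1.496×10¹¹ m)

From T_eq⁴ = L(1−A)/(16πσd²): d = √[L(1−A)/(16πσT_eq⁴)].
d = √[3.10×10²⁵ × 0.53 / (16π × 5.67×10⁻⁸ × (236)⁴)] = 4.31×10¹⁰ m = 0.288 AU.

d ≈ 0.288 AU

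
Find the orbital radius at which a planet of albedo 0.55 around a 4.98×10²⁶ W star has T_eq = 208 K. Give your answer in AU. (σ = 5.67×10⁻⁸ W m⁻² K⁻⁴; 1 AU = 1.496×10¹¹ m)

d ≈ 1.37 AU

From T_eq⁴ = L(1−A)/(16πσd²): d = √[L(1−A)/(16πσT_eq⁴)].
d = √[4.98×10²⁶ × 0.45 / (16π × 5.67×10⁻⁸ × (208)⁴)] = 2.05×10¹¹ m = 1.37 AU.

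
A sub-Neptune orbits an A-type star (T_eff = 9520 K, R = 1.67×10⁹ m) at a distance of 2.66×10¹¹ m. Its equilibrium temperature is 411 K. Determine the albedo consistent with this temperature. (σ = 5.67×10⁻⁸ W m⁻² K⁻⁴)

A ≈ 0.65

L = 4πR_⋆²σT_⋆⁴ = 4π(1.67×10⁹)² × 5.67×10⁻⁸ × (9520)⁴ = 1.63×10²⁸ W.
S = L/(4πd²) = 1.84×10⁴ W m⁻².
From T_eq⁴ = S(1−A)/(4σ): 1−A = 4σT_eq⁴/S.
1−A = 4 × 5.67×10⁻⁸ × (411)⁴ / 1.84×10⁴ = 0.353.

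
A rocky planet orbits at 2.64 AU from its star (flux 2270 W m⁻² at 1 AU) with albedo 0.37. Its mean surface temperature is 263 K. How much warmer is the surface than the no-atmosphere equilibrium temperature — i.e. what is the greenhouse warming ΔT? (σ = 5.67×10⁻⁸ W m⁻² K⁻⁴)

S = 2270/2.64² = 325.7 W m⁻².
T_eq = [S(1−A)/(4σ)]^(1/4) = [325.7×0.63/(4×5.67×10⁻⁸)]^(1/4) = 173.4 K.
ΔT = T_surf − T_eq = 263 − 173.4.

ΔT ≈ 89.6 K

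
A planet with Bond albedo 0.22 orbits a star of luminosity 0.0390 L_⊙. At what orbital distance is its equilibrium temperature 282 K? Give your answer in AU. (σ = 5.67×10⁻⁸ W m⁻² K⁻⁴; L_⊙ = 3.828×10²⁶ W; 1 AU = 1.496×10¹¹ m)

d ≈ 0.170 AU

L = 0.0390 × 3.828×10²⁶ = 1.49×10²⁵ W.
From T_eq⁴ = L(1−A)/(16πσd²): d = √[L(1−A)/(16πσT_eq⁴)].
d = √[1.49×10²⁵ × 0.78 / (16π × 5.67×10⁻⁸ × (282)⁴)] = 2.54×10¹⁰ m = 0.170 AU.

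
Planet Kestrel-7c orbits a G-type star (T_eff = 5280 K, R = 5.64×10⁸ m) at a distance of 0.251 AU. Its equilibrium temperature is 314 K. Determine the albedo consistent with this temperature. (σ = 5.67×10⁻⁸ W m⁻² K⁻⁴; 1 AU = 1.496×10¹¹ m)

d = 0.251 AU = 3.75×10¹⁰ m.
L = 4πR_⋆²σT_⋆⁴ = 4π(5.64×10⁸)² × 5.67×10⁻⁸ × (5280)⁴ = 1.76×10²⁶ W.
S = L/(4πd²) = 9940 W m⁻².
From T_eq⁴ = S(1−A)/(4σ): 1−A = 4σT_eq⁴/S.
1−A = 4 × 5.67×10⁻⁸ × (314)⁴ / 9940 = 0.222.

A ≈ 0.78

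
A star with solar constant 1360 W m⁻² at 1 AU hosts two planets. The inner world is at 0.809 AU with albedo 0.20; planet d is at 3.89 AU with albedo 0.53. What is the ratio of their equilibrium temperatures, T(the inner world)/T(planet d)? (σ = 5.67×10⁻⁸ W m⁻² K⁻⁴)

T₁/T₂ ≈ 2.505

T_eq = [S₀(1−A)/(4σd²)]^(1/4), so T ∝ (1−A)^(1/4) / √d.
T₁ = [1360×0.80/(4×5.67×10⁻⁸×0.809²)]^(1/4) = 292.60 K.
T₂ = [1360×0.47/(4×5.67×10⁻⁸×3.89²)]^(1/4) = 116.82 K.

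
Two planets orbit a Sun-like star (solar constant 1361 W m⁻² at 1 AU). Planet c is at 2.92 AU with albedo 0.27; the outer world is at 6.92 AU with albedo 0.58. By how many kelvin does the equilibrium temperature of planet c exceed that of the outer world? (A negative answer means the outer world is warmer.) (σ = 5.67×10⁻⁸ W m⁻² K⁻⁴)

T_eq = [S₀(1−A)/(4σd²)]^(1/4), so T ∝ (1−A)^(1/4) / √d.
T₁ = [1361×0.73/(4×5.67×10⁻⁸×2.92²)]^(1/4) = 150.55 K.
T₂ = [1361×0.42/(4×5.67×10⁻⁸×6.92²)]^(1/4) = 85.18 K.

ΔT ≈ 65.4 K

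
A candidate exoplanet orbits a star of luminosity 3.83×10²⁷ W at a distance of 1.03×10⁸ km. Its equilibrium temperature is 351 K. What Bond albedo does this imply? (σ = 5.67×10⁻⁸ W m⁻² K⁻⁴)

A ≈ 0.88

d = 1.03×10⁸ km = 1.03×10¹¹ m.
Flux: S = L/(4πd²) = 3.83×10²⁷/(4π×(1.03×10¹¹)²) = 2.87×10⁴ W m⁻².
From T_eq⁴ = S(1−A)/(4σ): 1−A = 4σT_eq⁴/S.
1−A = 4 × 5.67×10⁻⁸ × (351)⁴ / 2.87×10⁴ = 0.120.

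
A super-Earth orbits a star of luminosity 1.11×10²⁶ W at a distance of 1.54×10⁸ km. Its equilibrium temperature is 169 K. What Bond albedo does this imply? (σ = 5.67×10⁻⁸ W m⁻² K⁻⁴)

A ≈ 0.50

d = 1.54×10⁸ km = 1.54×10¹¹ m.
Flux: S = L/(4πd²) = 1.11×10²⁶/(4π×(1.54×10¹¹)²) = 372 W m⁻².
From T_eq⁴ = S(1−A)/(4σ): 1−A = 4σT_eq⁴/S.
1−A = 4 × 5.67×10⁻⁸ × (169)⁴ / 372 = 0.497.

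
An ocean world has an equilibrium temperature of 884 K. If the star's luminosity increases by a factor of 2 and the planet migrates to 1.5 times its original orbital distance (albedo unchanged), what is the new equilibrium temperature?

T_eq ≈ 858 K

T_eq ∝ L^(1/4) · d^(−1/2).
T′ = 884 × 2^(1/4) / 1.5^(1/2) = 858 K.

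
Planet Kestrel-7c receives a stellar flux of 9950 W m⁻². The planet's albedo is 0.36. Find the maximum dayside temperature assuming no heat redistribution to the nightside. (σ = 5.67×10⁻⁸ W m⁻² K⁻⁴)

T_ss ≈ 579 K

With no redistribution each surface element balances locally: S(1−A) = σT⁴.
T = [9950 × 0.64 / 5.67×10⁻⁸]^(1/4) = (1.12×10¹¹)^(1/4) = 579 K.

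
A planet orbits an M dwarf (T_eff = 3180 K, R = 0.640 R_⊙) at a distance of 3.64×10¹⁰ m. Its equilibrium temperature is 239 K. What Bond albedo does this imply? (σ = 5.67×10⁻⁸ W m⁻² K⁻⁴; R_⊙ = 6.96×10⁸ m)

A ≈ 0.15

R_⋆ = 0.640 × 6.96×10⁸ = 4.45×10⁸ m.
L = 4πR_⋆²σT_⋆⁴ = 4π(4.45×10⁸)² × 5.67×10⁻⁸ × (3180)⁴ = 1.45×10²⁵ W.
S = L/(4πd²) = 868 W m⁻².
From T_eq⁴ = S(1−A)/(4σ): 1−A = 4σT_eq⁴/S.
1−A = 4 × 5.67×10⁻⁸ × (239)⁴ / 868 = 0.852.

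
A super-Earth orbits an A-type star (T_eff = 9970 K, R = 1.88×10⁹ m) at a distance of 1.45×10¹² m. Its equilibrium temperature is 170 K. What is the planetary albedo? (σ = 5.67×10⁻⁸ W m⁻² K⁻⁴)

L = 4πR_⋆²σT_⋆⁴ = 4π(1.88×10⁹)² × 5.67×10⁻⁸ × (9970)⁴ = 2.49×10²⁸ W.
S = L/(4πd²) = 942 W m⁻².
From T_eq⁴ = S(1−A)/(4σ): 1−A = 4σT_eq⁴/S.
1−A = 4 × 5.67×10⁻⁸ × (170)⁴ / 942 = 0.201.

A ≈ 0.80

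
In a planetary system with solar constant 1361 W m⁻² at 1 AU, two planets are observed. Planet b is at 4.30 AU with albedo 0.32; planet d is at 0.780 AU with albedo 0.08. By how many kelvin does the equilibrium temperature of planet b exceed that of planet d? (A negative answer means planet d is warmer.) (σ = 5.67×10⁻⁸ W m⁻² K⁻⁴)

ΔT ≈ -186.8 K

T_eq = [S₀(1−A)/(4σd²)]^(1/4), so T ∝ (1−A)^(1/4) / √d.
T₁ = [1361×0.68/(4×5.67×10⁻⁸×4.30²)]^(1/4) = 121.88 K.
T₂ = [1361×0.92/(4×5.67×10⁻⁸×0.780²)]^(1/4) = 308.64 K.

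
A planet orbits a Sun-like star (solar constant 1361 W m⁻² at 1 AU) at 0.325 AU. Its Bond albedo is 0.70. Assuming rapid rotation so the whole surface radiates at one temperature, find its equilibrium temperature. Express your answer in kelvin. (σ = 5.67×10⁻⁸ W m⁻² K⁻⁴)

T_eq ≈ 361 K

Flux at 0.325 AU: S = 1361/0.325² = 1.29×10⁴ W m⁻².
Energy balance: absorbed = emitted ⇒ πR²·S(1−A) = 4πR²·σT_eq⁴, so T_eq⁴ = S(1−A)/(4σ).
T_eq = [1.29×10⁴ × 0.30 / (4 × 5.67×10⁻⁸)]^(1/4) = (1.70×10¹⁰)^(1/4) = 361 K.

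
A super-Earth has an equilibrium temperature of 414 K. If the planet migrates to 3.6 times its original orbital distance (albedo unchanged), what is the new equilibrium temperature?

T_eq ≈ 218 K

T_eq ∝ L^(1/4) · d^(−1/2).
T′ = 414 / 3.6^(1/2) = 218 K.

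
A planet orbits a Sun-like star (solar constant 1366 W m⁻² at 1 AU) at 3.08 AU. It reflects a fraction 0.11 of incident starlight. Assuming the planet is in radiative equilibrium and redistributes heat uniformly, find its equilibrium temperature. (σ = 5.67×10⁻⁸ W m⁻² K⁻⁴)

Flux at 3.08 AU: S = 1366/3.08² = 144 W m⁻².
Energy balance: absorbed = emitted ⇒ πR²·S(1−A) = 4πR²·σT_eq⁴, so T_eq⁴ = S(1−A)/(4σ).
T_eq = [144 × 0.89 / (4 × 5.67×10⁻⁸)]^(1/4) = (5.65×10⁸)^(1/4) = 154 K.

T_eq ≈ 154 K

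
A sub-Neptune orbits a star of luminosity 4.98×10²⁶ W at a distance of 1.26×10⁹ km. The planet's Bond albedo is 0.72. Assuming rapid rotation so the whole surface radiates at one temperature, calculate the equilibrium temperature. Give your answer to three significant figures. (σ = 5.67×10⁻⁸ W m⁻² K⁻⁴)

T_eq ≈ 74.5 K

d = 1.26×10⁹ km = 1.26×10¹² m.
Flux: S = L/(4πd²) = 4.98×10²⁶/(4π×(1.26×10¹²)²) = 25.0 W m⁻².
Energy balance: absorbed = emitted ⇒ πR²·S(1−A) = 4πR²·σT_eq⁴, so T_eq⁴ = S(1−A)/(4σ).
T_eq = [25.0 × 0.28 / (4 × 5.67×10⁻⁸)]^(1/4) = (3.08×10⁷)^(1/4) = 74.5 K.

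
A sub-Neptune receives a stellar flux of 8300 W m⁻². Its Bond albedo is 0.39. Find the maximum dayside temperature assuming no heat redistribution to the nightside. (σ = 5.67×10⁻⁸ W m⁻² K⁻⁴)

T_ss ≈ 547 K

With no redistribution each surface element balances locally: S(1−A) = σT⁴.
T = [8300 × 0.61 / 5.67×10⁻⁸]^(1/4) = (8.93×10¹⁰)^(1/4) = 547 K.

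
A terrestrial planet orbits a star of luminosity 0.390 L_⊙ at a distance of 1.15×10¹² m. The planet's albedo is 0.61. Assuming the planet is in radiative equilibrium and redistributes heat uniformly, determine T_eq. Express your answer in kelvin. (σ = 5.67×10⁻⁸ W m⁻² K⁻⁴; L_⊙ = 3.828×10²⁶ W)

L = 0.390 × 3.828×10²⁶ = 1.49×10²⁶ W.
Flux: S = L/(4πd²) = 1.49×10²⁶/(4π×(1.15×10¹²)²) = 8.98 W m⁻².
Energy balance: absorbed = emitted ⇒ πR²·S(1−A) = 4πR²·σT_eq⁴, so T_eq⁴ = S(1−A)/(4σ).
T_eq = [8.98 × 0.39 / (4 × 5.67×10⁻⁸)]^(1/4) = (1.54×10⁷)^(1/4) = 62.7 K.

T_eq ≈ 62.7 K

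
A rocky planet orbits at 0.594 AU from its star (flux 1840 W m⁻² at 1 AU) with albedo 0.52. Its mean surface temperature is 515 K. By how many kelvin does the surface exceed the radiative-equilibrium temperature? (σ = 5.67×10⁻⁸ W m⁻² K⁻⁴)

S = 1840/0.594² = 5215 W m⁻².
T_eq = [S(1−A)/(4σ)]^(1/4) = [5215×0.48/(4×5.67×10⁻⁸)]^(1/4) = 324.1 K.
ΔT = T_surf − T_eq = 515 − 324.1.

ΔT ≈ 190.9 K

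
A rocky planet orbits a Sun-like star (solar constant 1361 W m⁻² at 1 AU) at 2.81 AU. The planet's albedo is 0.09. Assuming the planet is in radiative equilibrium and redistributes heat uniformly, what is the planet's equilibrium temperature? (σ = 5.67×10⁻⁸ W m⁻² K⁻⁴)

Flux at 2.81 AU: S = 1361/2.81² = 172 W m⁻².
Energy balance: absorbed = emitted ⇒ πR²·S(1−A) = 4πR²·σT_eq⁴, so T_eq⁴ = S(1−A)/(4σ).
T_eq = [172 × 0.91 / (4 × 5.67×10⁻⁸)]^(1/4) = (6.92×10⁸)^(1/4) = 162 K.

T_eq ≈ 162 K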